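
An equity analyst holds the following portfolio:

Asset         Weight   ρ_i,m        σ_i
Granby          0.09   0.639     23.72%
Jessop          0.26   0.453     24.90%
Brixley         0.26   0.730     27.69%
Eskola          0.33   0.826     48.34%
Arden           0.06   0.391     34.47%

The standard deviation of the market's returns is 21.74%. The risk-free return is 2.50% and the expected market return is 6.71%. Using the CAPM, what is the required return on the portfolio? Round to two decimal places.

7.06%

β_Granby = 0.639 × 23.72% / 21.74% = 0.6972
β_Jessop = 0.453 × 24.90% / 21.74% = 0.5188
β_Brixley = 0.730 × 27.69% / 21.74% = 0.9298
β_Eskola = 0.826 × 48.34% / 21.74% = 1.8367
β_Arden = 0.391 × 34.47% / 21.74% = 0.6200
β_P = Σ w_i β_i = 0.09×0.6972 + 0.26×0.5188 + 0.26×0.9298 + 0.33×1.8367 + 0.06×0.6200 = 1.0827
MRP = 6.71% − 2.50% = 4.21%
E(R_P) = R_f + β_P × MRP = 2.50% + 1.0827 × 4.21% = 7.06%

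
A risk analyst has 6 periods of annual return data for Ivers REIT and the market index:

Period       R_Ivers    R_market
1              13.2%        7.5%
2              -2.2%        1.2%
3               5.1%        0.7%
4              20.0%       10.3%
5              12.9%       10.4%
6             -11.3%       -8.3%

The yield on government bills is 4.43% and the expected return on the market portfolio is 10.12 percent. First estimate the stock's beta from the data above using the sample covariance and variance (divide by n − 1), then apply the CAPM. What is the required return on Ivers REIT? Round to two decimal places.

Mean R_i = (13.2 − 2.2 + 5.1 + 20.0 + 12.9 − 11.3) / 6 = 6.2833%
Mean R_m = (7.5 + 1.2 + 0.7 + 10.3 + 10.4 − 8.3) / 6 = 3.6333%
Σ(R_i − R̄_i)(R_m − R̄_m) = 396.9033  ⇒  Cov = 396.9033 / 5 = 79.3807
Σ(R_m − R̄_m)² = 262.1133  ⇒  Var(R_m) = 262.1133 / 5 = 52.4227
β = Cov / Var(R_m) = 79.3807 / 52.4227 = 1.5142
MRP = 10.12% − 4.43% = 5.69%
E(R) = R_f + β × MRP = 4.43% + 1.5142 × 5.69% = 13.05%

13.05%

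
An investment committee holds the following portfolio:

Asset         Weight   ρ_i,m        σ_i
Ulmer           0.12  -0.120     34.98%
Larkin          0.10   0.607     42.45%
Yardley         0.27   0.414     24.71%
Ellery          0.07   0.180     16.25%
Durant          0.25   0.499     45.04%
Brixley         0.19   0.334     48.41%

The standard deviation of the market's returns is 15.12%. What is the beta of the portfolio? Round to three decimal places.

0.908

β_Ulmer = -0.120 × 34.98% / 15.12% = -0.2776
β_Larkin = 0.607 × 42.45% / 15.12% = 1.7042
β_Yardley = 0.414 × 24.71% / 15.12% = 0.6766
β_Ellery = 0.180 × 16.25% / 15.12% = 0.1935
β_Durant = 0.499 × 45.04% / 15.12% = 1.4864
β_Brixley = 0.334 × 48.41% / 15.12% = 1.0694
β_P = Σ w_i β_i = 0.12×-0.2776 + 0.10×1.7042 + 0.27×0.6766 + 0.07×0.1935 + 0.25×1.4864 + 0.19×1.0694 = 0.9081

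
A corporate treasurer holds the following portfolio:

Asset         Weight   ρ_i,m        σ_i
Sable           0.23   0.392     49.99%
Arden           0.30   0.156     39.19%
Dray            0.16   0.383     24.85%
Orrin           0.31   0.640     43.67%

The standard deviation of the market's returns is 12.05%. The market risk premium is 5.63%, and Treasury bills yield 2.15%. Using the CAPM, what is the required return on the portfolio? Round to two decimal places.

β_Sable = 0.392 × 49.99% / 12.05% = 1.6262
β_Arden = 0.156 × 39.19% / 12.05% = 0.5074
β_Dray = 0.383 × 24.85% / 12.05% = 0.7898
β_Orrin = 0.640 × 43.67% / 12.05% = 2.3194
β_P = Σ w_i β_i = 0.23×1.6262 + 0.30×0.5074 + 0.16×0.7898 + 0.31×2.3194 = 1.3716
E(R_P) = R_f + β_P × MRP = 2.15% + 1.3716 × 5.63% = 9.87%

9.87%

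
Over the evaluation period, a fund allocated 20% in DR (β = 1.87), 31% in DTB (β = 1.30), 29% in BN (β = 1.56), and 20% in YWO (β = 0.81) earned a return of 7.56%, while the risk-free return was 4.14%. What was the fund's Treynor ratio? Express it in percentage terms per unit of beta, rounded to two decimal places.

2.46%

β_P = 0.20×1.87 + 0.31×1.30 + 0.29×1.56 + 0.20×0.81 = 1.3914
Treynor = (R_P − R_f) / β_P = (7.56% − 4.14%) / 1.3914 = 3.42% / 1.3914 = 2.46%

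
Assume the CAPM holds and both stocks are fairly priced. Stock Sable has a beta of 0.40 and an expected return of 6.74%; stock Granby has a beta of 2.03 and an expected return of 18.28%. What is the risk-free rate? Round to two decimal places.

Both satisfy E(R) = R_f + β·MRP, so the slope of the SML is
MRP = (18.28% − 6.74%) / (2.03 − 0.40) = 11.54% / 1.63 = 7.0798%
R_f = E(R_Sable) − β_Sable·MRP = 6.74% − 0.40 × 7.0798% = 3.9081%

3.91%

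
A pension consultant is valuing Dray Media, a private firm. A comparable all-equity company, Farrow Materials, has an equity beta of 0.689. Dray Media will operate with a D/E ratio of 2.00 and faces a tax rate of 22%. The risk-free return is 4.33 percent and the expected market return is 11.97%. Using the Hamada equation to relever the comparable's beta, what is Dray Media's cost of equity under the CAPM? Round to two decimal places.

β_L = β_U × [1 + (1 − t)(D/E)] = 0.689 × [1 + (1 − 0.22) × 2.00]
    = 0.689 × [1 + 0.78 × 2.00] = 0.689 × 2.5600 = 1.7638
MRP = 11.97% − 4.33% = 7.64%
E(R) = R_f + β_L × MRP = 4.33% + 1.7638 × 7.64% = 17.81%

17.81%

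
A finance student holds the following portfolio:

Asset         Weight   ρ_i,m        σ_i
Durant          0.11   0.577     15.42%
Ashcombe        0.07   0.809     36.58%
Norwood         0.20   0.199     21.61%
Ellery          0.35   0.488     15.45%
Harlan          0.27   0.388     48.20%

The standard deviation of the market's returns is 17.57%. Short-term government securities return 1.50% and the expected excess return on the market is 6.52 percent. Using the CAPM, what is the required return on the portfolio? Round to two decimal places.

β_Durant = 0.577 × 15.42% / 17.57% = 0.5064
β_Ashcombe = 0.809 × 36.58% / 17.57% = 1.6843
β_Norwood = 0.199 × 21.61% / 17.57% = 0.2448
β_Ellery = 0.488 × 15.45% / 17.57% = 0.4291
β_Harlan = 0.388 × 48.20% / 17.57% = 1.0644
β_P = Σ w_i β_i = 0.11×0.5064 + 0.07×1.6843 + 0.20×0.2448 + 0.35×0.4291 + 0.27×1.0644 = 0.6601
E(R_P) = R_f + β_P × MRP = 1.50% + 0.6601 × 6.52% = 5.80%

5.80%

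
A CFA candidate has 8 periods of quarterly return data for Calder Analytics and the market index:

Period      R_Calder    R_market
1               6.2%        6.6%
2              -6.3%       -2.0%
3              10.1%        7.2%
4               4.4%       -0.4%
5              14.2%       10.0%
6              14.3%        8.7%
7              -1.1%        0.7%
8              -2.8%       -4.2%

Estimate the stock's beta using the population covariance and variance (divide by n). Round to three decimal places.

Mean R_i = (6.2 − 6.3 + 10.1 + 4.4 + 14.2 + 14.3 − 1.1 − 2.8) / 8 = 4.8750%
Mean R_m = (6.6 − 2.0 + 7.2 − 0.4 + 10.0 + 8.7 + 0.7 − 4.2) / 8 = 3.3250%
Σ(R_i − R̄_i)(R_m − R̄_m) = 272.2050  ⇒  Cov = 272.2050 / 8 = 34.0256
Σ(R_m − R̄_m)² = 204.9350  ⇒  Var(R_m) = 204.9350 / 8 = 25.6169
β = Cov / Var(R_m) = 34.0256 / 25.6169 = 1.3282

1.328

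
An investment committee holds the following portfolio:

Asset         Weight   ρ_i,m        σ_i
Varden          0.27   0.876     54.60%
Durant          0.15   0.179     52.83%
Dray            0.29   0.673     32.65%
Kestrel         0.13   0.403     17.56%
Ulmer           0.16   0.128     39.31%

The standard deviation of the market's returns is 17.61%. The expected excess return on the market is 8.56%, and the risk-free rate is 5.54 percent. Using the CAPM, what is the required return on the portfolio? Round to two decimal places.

16.44%

β_Varden = 0.876 × 54.60% / 17.61% = 2.7160
β_Durant = 0.179 × 52.83% / 17.61% = 0.5370
β_Dray = 0.673 × 32.65% / 17.61% = 1.2478
β_Kestrel = 0.403 × 17.56% / 17.61% = 0.4019
β_Ulmer = 0.128 × 39.31% / 17.61% = 0.2857
β_P = Σ w_i β_i = 0.27×2.7160 + 0.15×0.5370 + 0.29×1.2478 + 0.13×0.4019 + 0.16×0.2857 = 1.2737
E(R_P) = R_f + β_P × MRP = 5.54% + 1.2737 × 8.56% = 16.44%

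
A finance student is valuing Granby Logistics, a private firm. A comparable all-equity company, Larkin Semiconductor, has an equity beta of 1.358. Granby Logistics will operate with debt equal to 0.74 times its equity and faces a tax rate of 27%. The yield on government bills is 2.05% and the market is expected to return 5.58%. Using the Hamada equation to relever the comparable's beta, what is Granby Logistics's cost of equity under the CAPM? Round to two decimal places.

9.43%

β_L = β_U × [1 + (1 − t)(D/E)] = 1.358 × [1 + (1 − 0.27) × 0.74]
    = 1.358 × [1 + 0.73 × 0.74] = 1.358 × 1.5402 = 2.0916
MRP = 5.58% − 2.05% = 3.53%
E(R) = R_f + β_L × MRP = 2.05% + 2.0916 × 3.53% = 9.43%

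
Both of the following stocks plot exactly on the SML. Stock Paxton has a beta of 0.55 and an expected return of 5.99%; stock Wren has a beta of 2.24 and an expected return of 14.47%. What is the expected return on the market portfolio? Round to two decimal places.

Both satisfy E(R) = R_f + β·MRP, so the slope of the SML is
MRP = (14.47% − 5.99%) / (2.24 − 0.55) = 8.48% / 1.69 = 5.0178%
R_f = E(R_Paxton) − β_Paxton·MRP = 5.99% − 0.55 × 5.0178% = 3.2302%
E(R_m) = R_f + MRP = 3.2302% + 5.0178% = 8.25%

8.25%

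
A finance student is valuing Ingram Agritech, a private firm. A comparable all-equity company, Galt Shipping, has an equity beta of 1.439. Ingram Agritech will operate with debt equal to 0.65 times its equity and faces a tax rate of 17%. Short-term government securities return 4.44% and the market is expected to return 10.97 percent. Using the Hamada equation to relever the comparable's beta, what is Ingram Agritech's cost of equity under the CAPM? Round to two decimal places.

18.91%

β_L = β_U × [1 + (1 − t)(D/E)] = 1.439 × [1 + (1 − 0.17) × 0.65]
    = 1.439 × [1 + 0.83 × 0.65] = 1.439 × 1.5395 = 2.2153
MRP = 10.97% − 4.44% = 6.53%
E(R) = R_f + β_L × MRP = 4.44% + 2.2153 × 6.53% = 18.91%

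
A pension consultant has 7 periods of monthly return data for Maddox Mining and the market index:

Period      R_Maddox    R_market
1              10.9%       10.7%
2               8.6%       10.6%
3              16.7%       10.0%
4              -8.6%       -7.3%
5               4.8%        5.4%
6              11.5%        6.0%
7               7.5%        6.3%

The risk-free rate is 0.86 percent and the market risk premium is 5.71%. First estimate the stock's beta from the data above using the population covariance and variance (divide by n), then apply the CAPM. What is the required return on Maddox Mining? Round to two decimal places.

7.46%

Mean R_i = (10.9 + 8.6 + 16.7 − 8.6 + 4.8 + 11.5 + 7.5) / 7 = 7.3429%
Mean R_m = (10.7 + 10.6 + 10.0 − 7.3 + 5.4 + 6.0 + 6.3) / 7 = 5.9571%
Σ(R_i − R̄_i)(R_m − R̄_m) = 273.5429  ⇒  Cov = 273.5429 / 7 = 39.0776
Σ(R_m − R̄_m)² = 236.5771  ⇒  Var(R_m) = 236.5771 / 7 = 33.7967
β = Cov / Var(R_m) = 39.0776 / 33.7967 = 1.1563
E(R) = R_f + β × MRP = 0.86% + 1.1563 × 5.71% = 7.46%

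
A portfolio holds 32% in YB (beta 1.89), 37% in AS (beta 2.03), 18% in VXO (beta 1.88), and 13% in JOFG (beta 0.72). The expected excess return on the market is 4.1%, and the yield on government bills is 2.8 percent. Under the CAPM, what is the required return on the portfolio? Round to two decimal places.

β_P = Σ w_i β_i = 0.32×1.89 + 0.37×2.03 + 0.18×1.88 + 0.13×0.72 = 1.7879
E(R_P) = R_f + β_P × MRP = 2.8% + 1.7879 × 4.1% = 10.13%

10.13%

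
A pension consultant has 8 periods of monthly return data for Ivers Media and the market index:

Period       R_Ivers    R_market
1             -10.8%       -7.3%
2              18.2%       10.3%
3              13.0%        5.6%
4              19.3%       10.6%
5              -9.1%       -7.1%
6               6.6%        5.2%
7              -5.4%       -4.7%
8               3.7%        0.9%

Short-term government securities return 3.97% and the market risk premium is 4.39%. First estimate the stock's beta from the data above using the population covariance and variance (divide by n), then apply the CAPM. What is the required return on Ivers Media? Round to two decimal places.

11.02%

Mean R_i = (-10.8 + 18.2 + 13.0 + 19.3 − 9.1 + 6.6 − 5.4 + 3.7) / 8 = 4.4375%
Mean R_m = (-7.3 + 10.3 + 5.6 + 10.6 − 7.1 + 5.2 − 4.7 + 0.9) / 8 = 1.6875%
Σ(R_i − R̄_i)(R_m − R̄_m) = 611.4138  ⇒  Cov = 611.4138 / 8 = 76.4267
Σ(R_m − R̄_m)² = 380.6688  ⇒  Var(R_m) = 380.6688 / 8 = 47.5836
β = Cov / Var(R_m) = 76.4267 / 47.5836 = 1.6062
E(R) = R_f + β × MRP = 3.97% + 1.6062 × 4.39% = 11.02%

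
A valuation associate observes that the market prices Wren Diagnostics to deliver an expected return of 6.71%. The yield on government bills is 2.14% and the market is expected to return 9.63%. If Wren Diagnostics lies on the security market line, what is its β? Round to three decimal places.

0.610

MRP = 9.63% − 2.14% = 7.49%
β = (E(R) − R_f) / MRP = (6.71% − 2.14%) / 7.49% = 4.57% / 7.49% = 0.610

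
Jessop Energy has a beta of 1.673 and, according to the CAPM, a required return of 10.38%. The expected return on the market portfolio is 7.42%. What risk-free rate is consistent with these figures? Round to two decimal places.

3.02%

E(R) = R_f + β(E(R_m) − R_f) = R_f(1 − β) + β·E(R_m)
10.38% = R_f × (1 − 1.673) + 1.673 × 7.42%
10.38% = R_f × -0.673 + 12.41366%
R_f = (10.38% − 12.41366%) / -0.673 = 3.02%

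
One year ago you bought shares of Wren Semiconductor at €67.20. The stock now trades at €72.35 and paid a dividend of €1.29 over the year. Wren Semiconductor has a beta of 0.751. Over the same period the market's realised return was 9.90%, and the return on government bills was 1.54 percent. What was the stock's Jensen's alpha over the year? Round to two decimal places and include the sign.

Realised HPR = (P1 + D1 − P0) / P0 = (72.35 + 1.29 − 67.20) / 67.20 = 6.44 / 67.20 = 9.5833%
MRP = 9.90% − 1.54% = 8.36%
CAPM required = R_f + β·MRP = 1.54% + 0.751 × 8.36% = 7.81836%
α = realised − required = 9.5833% − 7.81836% = +1.76%

+1.76%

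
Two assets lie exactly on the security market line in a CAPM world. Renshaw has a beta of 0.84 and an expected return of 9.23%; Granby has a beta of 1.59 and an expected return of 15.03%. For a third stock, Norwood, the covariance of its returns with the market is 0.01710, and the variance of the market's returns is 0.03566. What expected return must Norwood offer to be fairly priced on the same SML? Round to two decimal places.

MRP = (15.03% − 9.23%) / (1.59 − 0.84) = 7.7333%
R_f = 9.23% − 0.84 × 7.7333% = 2.7340%
β_Norwood = Cov / Var(R_m) = 0.01710 / 0.03566 = 0.4795
E(R_Norwood) = R_f + β × MRP = 2.7340% + 0.4795 × 7.7333% = 6.44%

6.44%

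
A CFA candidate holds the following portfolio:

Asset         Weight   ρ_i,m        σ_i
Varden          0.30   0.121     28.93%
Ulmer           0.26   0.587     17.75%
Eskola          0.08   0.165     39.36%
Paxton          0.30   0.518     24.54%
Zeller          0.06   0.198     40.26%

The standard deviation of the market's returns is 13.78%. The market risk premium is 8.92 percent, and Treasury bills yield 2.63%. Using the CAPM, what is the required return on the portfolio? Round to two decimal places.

8.18%

β_Varden = 0.121 × 28.93% / 13.78% = 0.2540
β_Ulmer = 0.587 × 17.75% / 13.78% = 0.7561
β_Eskola = 0.165 × 39.36% / 13.78% = 0.4713
β_Paxton = 0.518 × 24.54% / 13.78% = 0.9225
β_Zeller = 0.198 × 40.26% / 13.78% = 0.5785
β_P = Σ w_i β_i = 0.30×0.2540 + 0.26×0.7561 + 0.08×0.4713 + 0.30×0.9225 + 0.06×0.5785 = 0.6220
E(R_P) = R_f + β_P × MRP = 2.63% + 0.6220 × 8.92% = 8.18%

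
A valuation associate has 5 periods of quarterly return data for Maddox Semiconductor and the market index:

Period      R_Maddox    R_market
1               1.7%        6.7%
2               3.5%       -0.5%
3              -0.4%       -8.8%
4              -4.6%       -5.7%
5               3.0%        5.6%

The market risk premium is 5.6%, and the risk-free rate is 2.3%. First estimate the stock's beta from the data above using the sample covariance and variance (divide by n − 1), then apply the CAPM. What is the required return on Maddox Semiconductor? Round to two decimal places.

4.05%

Mean R_i = (1.7 + 3.5 − 0.4 − 4.6 + 3.0) / 5 = 0.6400%
Mean R_m = (6.7 − 0.5 − 8.8 − 5.7 + 5.6) / 5 = -0.5400%
Σ(R_i − R̄_i)(R_m − R̄_m) = 57.9080  ⇒  Cov = 57.9080 / 4 = 14.4770
Σ(R_m − R̄_m)² = 184.9720  ⇒  Var(R_m) = 184.9720 / 4 = 46.2430
β = Cov / Var(R_m) = 14.4770 / 46.2430 = 0.3131
E(R) = R_f + β × MRP = 2.3% + 0.3131 × 5.6% = 4.05%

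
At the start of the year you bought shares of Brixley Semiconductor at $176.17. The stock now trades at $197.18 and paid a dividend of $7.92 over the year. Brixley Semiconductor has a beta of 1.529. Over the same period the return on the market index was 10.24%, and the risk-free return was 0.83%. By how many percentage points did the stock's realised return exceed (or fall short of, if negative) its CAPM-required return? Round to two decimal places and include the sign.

+1.20%

Realised HPR = (P1 + D1 − P0) / P0 = (197.18 + 7.92 − 176.17) / 176.17 = 28.93 / 176.17 = 16.4216%
MRP = 10.24% − 0.83% = 9.41%
CAPM required = R_f + β·MRP = 0.83% + 1.529 × 9.41% = 15.21789%
α = realised − required = 16.4216% − 15.21789% = +1.20%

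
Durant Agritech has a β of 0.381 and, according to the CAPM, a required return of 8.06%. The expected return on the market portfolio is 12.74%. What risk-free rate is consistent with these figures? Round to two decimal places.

5.18%

E(R) = R_f + β(E(R_m) − R_f) = R_f(1 − β) + β·E(R_m)
8.06% = R_f × (1 − 0.381) + 0.381 × 12.74%
8.06% = R_f × 0.619 + 4.85394%
R_f = (8.06% − 4.85394%) / 0.619 = 5.18%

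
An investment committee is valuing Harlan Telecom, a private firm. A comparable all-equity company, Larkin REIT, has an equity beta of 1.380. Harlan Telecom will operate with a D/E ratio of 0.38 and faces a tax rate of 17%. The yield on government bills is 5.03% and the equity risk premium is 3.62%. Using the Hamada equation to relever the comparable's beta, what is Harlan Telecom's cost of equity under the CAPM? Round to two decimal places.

11.60%

β_L = β_U × [1 + (1 − t)(D/E)] = 1.380 × [1 + (1 − 0.17) × 0.38]
    = 1.380 × [1 + 0.83 × 0.38] = 1.380 × 1.3154 = 1.8153
E(R) = R_f + β_L × MRP = 5.03% + 1.8153 × 3.62% = 11.60%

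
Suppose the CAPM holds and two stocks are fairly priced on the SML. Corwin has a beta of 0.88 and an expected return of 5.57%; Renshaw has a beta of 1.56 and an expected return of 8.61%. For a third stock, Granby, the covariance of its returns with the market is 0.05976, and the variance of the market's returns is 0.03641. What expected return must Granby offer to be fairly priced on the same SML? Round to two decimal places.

8.97%

MRP = (8.61% − 5.57%) / (1.56 − 0.88) = 4.4706%
R_f = 5.57% − 0.88 × 4.4706% = 1.6359%
β_Granby = Cov / Var(R_m) = 0.05976 / 0.03641 = 1.6413
E(R_Granby) = R_f + β × MRP = 1.6359% + 1.6413 × 4.4706% = 8.97%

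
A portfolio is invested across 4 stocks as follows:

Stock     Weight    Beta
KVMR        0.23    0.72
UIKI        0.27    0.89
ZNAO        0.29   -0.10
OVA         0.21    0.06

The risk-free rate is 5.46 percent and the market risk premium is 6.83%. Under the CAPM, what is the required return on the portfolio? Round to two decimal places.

8.12%

β_P = Σ w_i β_i = 0.23×0.72 + 0.27×0.89 + 0.29×-0.10 + 0.21×0.06 = 0.3895
E(R_P) = R_f + β_P × MRP = 5.46% + 0.3895 × 6.83% = 8.12%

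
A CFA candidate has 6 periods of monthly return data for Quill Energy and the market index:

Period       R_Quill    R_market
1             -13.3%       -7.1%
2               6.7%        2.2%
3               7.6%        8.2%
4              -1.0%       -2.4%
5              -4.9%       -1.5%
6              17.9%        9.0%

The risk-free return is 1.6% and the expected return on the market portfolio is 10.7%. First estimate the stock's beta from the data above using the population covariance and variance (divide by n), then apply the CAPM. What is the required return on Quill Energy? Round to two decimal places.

16.37%

Mean R_i = (-13.3 + 6.7 + 7.6 − 1.0 − 4.9 + 17.9) / 6 = 2.1667%
Mean R_m = (-7.1 + 2.2 + 8.2 − 2.4 − 1.5 + 9.0) / 6 = 1.4000%
Σ(R_i − R̄_i)(R_m − R̄_m) = 324.1400  ⇒  Cov = 324.1400 / 6 = 54.0233
Σ(R_m − R̄_m)² = 199.7400  ⇒  Var(R_m) = 199.7400 / 6 = 33.2900
β = Cov / Var(R_m) = 54.0233 / 33.2900 = 1.6228
MRP = 10.7% − 1.6% = 9.10%
E(R) = R_f + β × MRP = 1.6% + 1.6228 × 9.1% = 16.37%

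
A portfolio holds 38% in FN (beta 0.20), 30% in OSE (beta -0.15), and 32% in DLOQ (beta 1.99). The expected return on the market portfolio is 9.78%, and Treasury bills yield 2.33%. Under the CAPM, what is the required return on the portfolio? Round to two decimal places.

7.31%

β_P = Σ w_i β_i = 0.38×0.20 + 0.30×-0.15 + 0.32×1.99 = 0.6678
MRP = 9.78% − 2.33% = 7.45%
E(R_P) = R_f + β_P × MRP = 2.33% + 0.6678 × 7.45% = 7.31%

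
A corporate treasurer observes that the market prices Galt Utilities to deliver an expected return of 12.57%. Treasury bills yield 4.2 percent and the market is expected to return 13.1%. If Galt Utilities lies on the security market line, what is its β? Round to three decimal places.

MRP = 13.1% − 4.2% = 8.90%
β = (E(R) − R_f) / MRP = (12.57% − 4.2%) / 8.9% = 8.37% / 8.9% = 0.940

0.940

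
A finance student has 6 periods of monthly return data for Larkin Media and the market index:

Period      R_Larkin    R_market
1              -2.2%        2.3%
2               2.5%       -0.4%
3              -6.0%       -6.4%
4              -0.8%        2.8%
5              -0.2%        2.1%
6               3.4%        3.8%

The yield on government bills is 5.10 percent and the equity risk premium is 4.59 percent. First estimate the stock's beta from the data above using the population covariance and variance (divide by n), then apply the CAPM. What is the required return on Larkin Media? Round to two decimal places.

8.04%

Mean R_i = (-2.2 + 2.5 − 6.0 − 0.8 − 0.2 + 3.4) / 6 = -0.5500%
Mean R_m = (2.3 − 0.4 − 6.4 + 2.8 + 2.1 + 3.8) / 6 = 0.7000%
Σ(R_i − R̄_i)(R_m − R̄_m) = 44.9100  ⇒  Cov = 44.9100 / 6 = 7.4850
Σ(R_m − R̄_m)² = 70.1600  ⇒  Var(R_m) = 70.1600 / 6 = 11.6933
β = Cov / Var(R_m) = 7.4850 / 11.6933 = 0.6401
E(R) = R_f + β × MRP = 5.10% + 0.6401 × 4.59% = 8.04%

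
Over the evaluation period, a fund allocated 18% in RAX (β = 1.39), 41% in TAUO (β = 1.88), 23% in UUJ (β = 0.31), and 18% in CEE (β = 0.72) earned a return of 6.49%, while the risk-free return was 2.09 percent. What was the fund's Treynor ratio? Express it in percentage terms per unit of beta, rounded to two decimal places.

3.60%

β_P = 0.18×1.39 + 0.41×1.88 + 0.23×0.31 + 0.18×0.72 = 1.2219
Treynor = (R_P − R_f) / β_P = (6.49% − 2.09%) / 1.2219 = 4.40% / 1.2219 = 3.60%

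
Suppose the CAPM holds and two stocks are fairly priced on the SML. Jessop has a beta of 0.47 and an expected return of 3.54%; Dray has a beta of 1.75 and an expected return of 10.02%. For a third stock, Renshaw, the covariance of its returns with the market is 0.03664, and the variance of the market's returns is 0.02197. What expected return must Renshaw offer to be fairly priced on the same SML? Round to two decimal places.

MRP = (10.02% − 3.54%) / (1.75 − 0.47) = 5.0625%
R_f = 3.54% − 0.47 × 5.0625% = 1.1606%
β_Renshaw = Cov / Var(R_m) = 0.03664 / 0.02197 = 1.6677
E(R_Renshaw) = R_f + β × MRP = 1.1606% + 1.6677 × 5.0625% = 9.60%

9.60%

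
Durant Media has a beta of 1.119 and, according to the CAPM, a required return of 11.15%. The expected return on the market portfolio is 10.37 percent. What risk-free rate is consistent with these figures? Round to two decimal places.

3.82%

E(R) = R_f + β(E(R_m) − R_f) = R_f(1 − β) + β·E(R_m)
11.15% = R_f × (1 − 1.119) + 1.119 × 10.37%
11.15% = R_f × -0.119 + 11.60403%
R_f = (11.15% − 11.60403%) / -0.119 = 3.82%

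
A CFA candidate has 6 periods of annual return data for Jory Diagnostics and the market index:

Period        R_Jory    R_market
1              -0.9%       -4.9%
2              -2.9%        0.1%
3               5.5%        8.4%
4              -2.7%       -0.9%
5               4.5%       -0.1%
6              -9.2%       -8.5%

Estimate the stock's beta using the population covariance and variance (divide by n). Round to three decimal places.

Mean R_i = (-0.9 − 2.9 + 5.5 − 2.7 + 4.5 − 9.2) / 6 = -0.9500%
Mean R_m = (-4.9 + 0.1 + 8.4 − 0.9 − 0.1 − 8.5) / 6 = -0.9833%
Σ(R_i − R̄_i)(R_m − R̄_m) = 124.8950  ⇒  Cov = 124.8950 / 6 = 20.8158
Σ(R_m − R̄_m)² = 161.8483  ⇒  Var(R_m) = 161.8483 / 6 = 26.9747
β = Cov / Var(R_m) = 20.8158 / 26.9747 = 0.7717

0.772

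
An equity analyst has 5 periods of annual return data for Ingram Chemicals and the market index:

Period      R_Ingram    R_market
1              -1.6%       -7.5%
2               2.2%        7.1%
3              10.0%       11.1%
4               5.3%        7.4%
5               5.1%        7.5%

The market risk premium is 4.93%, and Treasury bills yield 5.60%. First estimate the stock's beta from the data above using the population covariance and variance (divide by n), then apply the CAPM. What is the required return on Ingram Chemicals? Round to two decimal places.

Mean R_i = (-1.6 + 2.2 + 10.0 + 5.3 + 5.1) / 5 = 4.2000%
Mean R_m = (-7.5 + 7.1 + 11.1 + 7.4 + 7.5) / 5 = 5.1200%
Σ(R_i − R̄_i)(R_m − R̄_m) = 108.5700  ⇒  Cov = 108.5700 / 5 = 21.7140
Σ(R_m − R̄_m)² = 209.8080  ⇒  Var(R_m) = 209.8080 / 5 = 41.9616
β = Cov / Var(R_m) = 21.7140 / 41.9616 = 0.5175
E(R) = R_f + β × MRP = 5.60% + 0.5175 × 4.93% = 8.15%

8.15%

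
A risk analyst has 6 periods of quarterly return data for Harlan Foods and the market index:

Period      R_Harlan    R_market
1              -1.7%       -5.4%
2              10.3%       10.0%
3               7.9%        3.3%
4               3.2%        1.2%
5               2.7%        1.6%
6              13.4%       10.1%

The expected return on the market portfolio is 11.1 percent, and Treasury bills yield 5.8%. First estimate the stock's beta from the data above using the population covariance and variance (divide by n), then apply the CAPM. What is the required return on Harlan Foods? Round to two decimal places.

10.60%

Mean R_i = (-1.7 + 10.3 + 7.9 + 3.2 + 2.7 + 13.4) / 6 = 5.9667%
Mean R_m = (-5.4 + 10.0 + 3.3 + 1.2 + 1.6 + 10.1) / 6 = 3.4667%
Σ(R_i − R̄_i)(R_m − R̄_m) = 157.6433  ⇒  Cov = 157.6433 / 6 = 26.2739
Σ(R_m − R̄_m)² = 173.9533  ⇒  Var(R_m) = 173.9533 / 6 = 28.9922
β = Cov / Var(R_m) = 26.2739 / 28.9922 = 0.9062
MRP = 11.1% − 5.8% = 5.30%
E(R) = R_f + β × MRP = 5.8% + 0.9062 × 5.3% = 10.60%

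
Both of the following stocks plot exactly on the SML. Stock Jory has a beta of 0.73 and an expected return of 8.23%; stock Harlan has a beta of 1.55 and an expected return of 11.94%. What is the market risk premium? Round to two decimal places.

Both satisfy E(R) = R_f + β·MRP, so the slope of the SML is
MRP = (11.94% − 8.23%) / (1.55 − 0.73) = 3.71% / 0.82 = 4.5244%

4.52%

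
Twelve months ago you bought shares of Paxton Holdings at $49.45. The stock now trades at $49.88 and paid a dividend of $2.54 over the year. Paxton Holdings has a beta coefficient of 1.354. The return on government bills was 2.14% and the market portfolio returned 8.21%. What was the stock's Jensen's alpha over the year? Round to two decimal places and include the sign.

Realised HPR = (P1 + D1 − P0) / P0 = (49.88 + 2.54 − 49.45) / 49.45 = 2.97 / 49.45 = 6.0061%
MRP = 8.21% − 2.14% = 6.07%
CAPM required = R_f + β·MRP = 2.14% + 1.354 × 6.07% = 10.35878%
α = realised − required = 6.0061% − 10.35878% = -4.35%

-4.35%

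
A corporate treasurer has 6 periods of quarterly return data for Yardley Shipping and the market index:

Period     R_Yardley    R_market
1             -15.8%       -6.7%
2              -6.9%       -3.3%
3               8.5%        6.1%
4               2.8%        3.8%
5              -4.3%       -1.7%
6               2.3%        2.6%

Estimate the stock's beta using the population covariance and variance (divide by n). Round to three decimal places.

Mean R_i = (-15.8 − 6.9 + 8.5 + 2.8 − 4.3 + 2.3) / 6 = -2.2333%
Mean R_m = (-6.7 − 3.3 + 6.1 + 3.8 − 1.7 + 2.6) / 6 = 0.1333%
Σ(R_i − R̄_i)(R_m − R̄_m) = 206.1967  ⇒  Cov = 206.1967 / 6 = 34.3661
Σ(R_m − R̄_m)² = 116.9733  ⇒  Var(R_m) = 116.9733 / 6 = 19.4956
β = Cov / Var(R_m) = 34.3661 / 19.4956 = 1.7628

1.763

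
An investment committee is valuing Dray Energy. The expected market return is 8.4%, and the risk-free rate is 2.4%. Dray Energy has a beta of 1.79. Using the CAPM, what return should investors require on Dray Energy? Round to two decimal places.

Market risk premium = E(R_m) − R_f = 8.4% − 2.4% = 6.00%
E(R) = R_f + β × MRP = 2.4% + 1.79 × 6.0% = 13.14%

13.14%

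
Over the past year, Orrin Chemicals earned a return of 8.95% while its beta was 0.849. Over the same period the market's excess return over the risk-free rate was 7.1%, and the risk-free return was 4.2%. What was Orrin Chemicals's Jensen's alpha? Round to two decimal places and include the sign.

CAPM benchmark = R_f + β(R_m − R_f) = 4.2% + 0.849 × 7.1% = 10.2279%
α = actual − benchmark = 8.95% − 10.2279% = -1.28%

-1.28%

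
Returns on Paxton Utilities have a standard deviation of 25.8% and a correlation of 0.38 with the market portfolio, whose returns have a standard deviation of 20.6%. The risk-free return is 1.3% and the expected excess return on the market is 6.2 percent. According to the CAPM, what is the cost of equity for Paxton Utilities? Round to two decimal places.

β = ρ × σ_i / σ_m = 0.38 × 25.8% / 20.6% = 0.4759
E(R) = 1.3% + 0.4759 × 6.2% = 4.25%

4.25%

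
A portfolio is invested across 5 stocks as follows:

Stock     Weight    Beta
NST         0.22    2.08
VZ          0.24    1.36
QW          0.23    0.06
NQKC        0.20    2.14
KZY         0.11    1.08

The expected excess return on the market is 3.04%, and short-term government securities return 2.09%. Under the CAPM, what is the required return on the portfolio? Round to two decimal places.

6.18%

β_P = Σ w_i β_i = 0.22×2.08 + 0.24×1.36 + 0.23×0.06 + 0.20×2.14 + 0.11×1.08 = 1.3446
E(R_P) = R_f + β_P × MRP = 2.09% + 1.3446 × 3.04% = 6.18%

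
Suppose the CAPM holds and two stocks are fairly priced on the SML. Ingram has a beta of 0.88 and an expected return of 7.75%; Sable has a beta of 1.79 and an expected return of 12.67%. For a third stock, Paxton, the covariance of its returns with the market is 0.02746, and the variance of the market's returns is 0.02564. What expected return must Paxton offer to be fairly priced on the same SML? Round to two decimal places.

8.78%

MRP = (12.67% − 7.75%) / (1.79 − 0.88) = 5.4066%
R_f = 7.75% − 0.88 × 5.4066% = 2.9922%
β_Paxton = Cov / Var(R_m) = 0.02746 / 0.02564 = 1.0710
E(R_Paxton) = R_f + β × MRP = 2.9922% + 1.0710 × 5.4066% = 8.78%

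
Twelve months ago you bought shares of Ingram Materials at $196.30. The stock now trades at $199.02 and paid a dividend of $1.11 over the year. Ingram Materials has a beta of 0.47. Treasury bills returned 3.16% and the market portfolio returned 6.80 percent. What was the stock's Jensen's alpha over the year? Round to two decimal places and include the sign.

Realised HPR = (P1 + D1 − P0) / P0 = (199.02 + 1.11 − 196.30) / 196.30 = 3.83 / 196.30 = 1.9511%
MRP = 6.80% − 3.16% = 3.64%
CAPM required = R_f + β·MRP = 3.16% + 0.47 × 3.64% = 4.8708%
α = realised − required = 1.9511% − 4.8708% = -2.92%

-2.92%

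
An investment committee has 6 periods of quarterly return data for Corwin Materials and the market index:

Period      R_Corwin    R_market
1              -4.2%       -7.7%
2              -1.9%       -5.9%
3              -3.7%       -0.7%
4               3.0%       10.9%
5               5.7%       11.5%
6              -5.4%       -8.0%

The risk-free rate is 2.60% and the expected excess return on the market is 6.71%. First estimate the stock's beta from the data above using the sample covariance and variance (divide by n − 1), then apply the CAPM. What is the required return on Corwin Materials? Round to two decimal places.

Mean R_i = (-4.2 − 1.9 − 3.7 + 3.0 + 5.7 − 5.4) / 6 = -1.0833%
Mean R_m = (-7.7 − 5.9 − 0.7 + 10.9 + 11.5 − 8.0) / 6 = 0.0167%
Σ(R_i − R̄_i)(R_m − R̄_m) = 187.6983  ⇒  Cov = 187.6983 / 5 = 37.5397
Σ(R_m − R̄_m)² = 409.6483  ⇒  Var(R_m) = 409.6483 / 5 = 81.9297
β = Cov / Var(R_m) = 37.5397 / 81.9297 = 0.4582
E(R) = R_f + β × MRP = 2.60% + 0.4582 × 6.71% = 5.67%

5.67%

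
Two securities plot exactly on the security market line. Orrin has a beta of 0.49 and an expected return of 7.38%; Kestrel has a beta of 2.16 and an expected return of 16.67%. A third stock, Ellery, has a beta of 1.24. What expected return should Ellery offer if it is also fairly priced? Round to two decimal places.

11.55%

MRP (SML slope) = (16.67% − 7.38%) / (2.16 − 0.49) = 9.29% / 1.67 = 5.5629%
R_f (intercept) = 7.38% − 0.49 × 5.5629% = 4.6542%
E(R_Ellery) = R_f + β × MRP = 4.6542% + 1.24 × 5.5629% = 11.55%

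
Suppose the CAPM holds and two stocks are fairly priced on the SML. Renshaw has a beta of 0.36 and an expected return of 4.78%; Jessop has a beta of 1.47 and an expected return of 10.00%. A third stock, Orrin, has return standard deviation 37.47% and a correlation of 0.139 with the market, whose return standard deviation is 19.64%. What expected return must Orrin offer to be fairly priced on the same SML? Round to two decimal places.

4.33%

MRP = (10.00% − 4.78%) / (1.47 − 0.36) = 4.7027%
R_f = 4.78% − 0.36 × 4.7027% = 3.0870%
β_Orrin = ρ·σ_i/σ_m = 0.139 × 37.47 / 19.64 = 0.2652
E(R_Orrin) = R_f + β × MRP = 3.0870% + 0.2652 × 4.7027% = 4.33%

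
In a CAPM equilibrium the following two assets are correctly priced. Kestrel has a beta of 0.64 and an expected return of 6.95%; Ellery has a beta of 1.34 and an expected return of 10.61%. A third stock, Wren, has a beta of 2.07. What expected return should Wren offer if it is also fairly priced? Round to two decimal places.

14.43%

MRP (SML slope) = (10.61% − 6.95%) / (1.34 − 0.64) = 3.66% / 0.70 = 5.2286%
R_f (intercept) = 6.95% − 0.64 × 5.2286% = 3.6037%
E(R_Wren) = R_f + β × MRP = 3.6037% + 2.07 × 5.2286% = 14.43%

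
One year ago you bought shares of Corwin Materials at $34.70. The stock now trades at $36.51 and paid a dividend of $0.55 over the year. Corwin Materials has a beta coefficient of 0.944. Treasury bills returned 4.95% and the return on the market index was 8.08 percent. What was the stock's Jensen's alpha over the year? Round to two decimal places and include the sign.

-1.10%

Realised HPR = (P1 + D1 − P0) / P0 = (36.51 + 0.55 − 34.70) / 34.70 = 2.36 / 34.70 = 6.8012%
MRP = 8.08% − 4.95% = 3.13%
CAPM required = R_f + β·MRP = 4.95% + 0.944 × 3.13% = 7.90472%
α = realised − required = 6.8012% − 7.90472% = -1.10%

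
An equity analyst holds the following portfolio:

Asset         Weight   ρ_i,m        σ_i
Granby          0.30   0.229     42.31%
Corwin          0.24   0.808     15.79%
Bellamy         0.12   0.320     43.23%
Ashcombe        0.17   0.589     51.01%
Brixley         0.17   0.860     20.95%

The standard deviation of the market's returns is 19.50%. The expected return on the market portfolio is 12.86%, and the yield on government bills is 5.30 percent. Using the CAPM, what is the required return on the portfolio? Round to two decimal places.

β_Granby = 0.229 × 42.31% / 19.50% = 0.4969
β_Corwin = 0.808 × 15.79% / 19.50% = 0.6543
β_Bellamy = 0.320 × 43.23% / 19.50% = 0.7094
β_Ashcombe = 0.589 × 51.01% / 19.50% = 1.5408
β_Brixley = 0.860 × 20.95% / 19.50% = 0.9239
β_P = Σ w_i β_i = 0.30×0.4969 + 0.24×0.6543 + 0.12×0.7094 + 0.17×1.5408 + 0.17×0.9239 = 0.8102
MRP = 12.86% − 5.30% = 7.56%
E(R_P) = R_f + β_P × MRP = 5.30% + 0.8102 × 7.56% = 11.43%

11.43%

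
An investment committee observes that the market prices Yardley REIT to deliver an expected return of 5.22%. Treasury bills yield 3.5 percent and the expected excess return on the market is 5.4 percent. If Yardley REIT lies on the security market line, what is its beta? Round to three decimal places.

0.319

β = (E(R) − R_f) / MRP = (5.22% − 3.5%) / 5.4% = 1.72% / 5.4% = 0.319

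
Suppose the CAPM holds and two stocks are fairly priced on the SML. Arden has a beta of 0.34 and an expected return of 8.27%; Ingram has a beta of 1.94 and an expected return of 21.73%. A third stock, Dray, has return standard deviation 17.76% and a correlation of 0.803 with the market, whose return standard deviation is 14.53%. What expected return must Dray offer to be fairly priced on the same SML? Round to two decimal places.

MRP = (21.73% − 8.27%) / (1.94 − 0.34) = 8.4125%
R_f = 8.27% − 0.34 × 8.4125% = 5.4098%
β_Dray = ρ·σ_i/σ_m = 0.803 × 17.76 / 14.53 = 0.9815
E(R_Dray) = R_f + β × MRP = 5.4098% + 0.9815 × 8.4125% = 13.67%

13.67%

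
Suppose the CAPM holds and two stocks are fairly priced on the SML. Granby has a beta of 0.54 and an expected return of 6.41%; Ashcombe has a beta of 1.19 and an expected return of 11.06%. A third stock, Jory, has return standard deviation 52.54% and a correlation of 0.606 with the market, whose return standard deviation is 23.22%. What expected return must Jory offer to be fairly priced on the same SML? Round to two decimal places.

12.36%

MRP = (11.06% − 6.41%) / (1.19 − 0.54) = 7.1538%
R_f = 6.41% − 0.54 × 7.1538% = 2.5469%
β_Jory = ρ·σ_i/σ_m = 0.606 × 52.54 / 23.22 = 1.3712
E(R_Jory) = R_f + β × MRP = 2.5469% + 1.3712 × 7.1538% = 12.36%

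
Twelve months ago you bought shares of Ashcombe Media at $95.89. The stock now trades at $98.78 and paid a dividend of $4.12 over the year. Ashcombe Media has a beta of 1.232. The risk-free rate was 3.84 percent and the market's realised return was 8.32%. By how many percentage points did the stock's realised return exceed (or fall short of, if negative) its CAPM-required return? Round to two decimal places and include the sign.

-2.05%

Realised HPR = (P1 + D1 − P0) / P0 = (98.78 + 4.12 − 95.89) / 95.89 = 7.01 / 95.89 = 7.3105%
MRP = 8.32% − 3.84% = 4.48%
CAPM required = R_f + β·MRP = 3.84% + 1.232 × 4.48% = 9.35936%
α = realised − required = 7.3105% − 9.35936% = -2.05%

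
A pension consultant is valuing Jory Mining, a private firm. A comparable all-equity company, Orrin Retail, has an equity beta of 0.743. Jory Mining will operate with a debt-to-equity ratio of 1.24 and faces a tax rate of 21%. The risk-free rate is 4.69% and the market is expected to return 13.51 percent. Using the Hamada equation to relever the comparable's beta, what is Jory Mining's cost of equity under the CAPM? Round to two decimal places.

17.66%

β_L = β_U × [1 + (1 − t)(D/E)] = 0.743 × [1 + (1 − 0.21) × 1.24]
    = 0.743 × [1 + 0.79 × 1.24] = 0.743 × 1.9796 = 1.4708
MRP = 13.51% − 4.69% = 8.82%
E(R) = R_f + β_L × MRP = 4.69% + 1.4708 × 8.82% = 17.66%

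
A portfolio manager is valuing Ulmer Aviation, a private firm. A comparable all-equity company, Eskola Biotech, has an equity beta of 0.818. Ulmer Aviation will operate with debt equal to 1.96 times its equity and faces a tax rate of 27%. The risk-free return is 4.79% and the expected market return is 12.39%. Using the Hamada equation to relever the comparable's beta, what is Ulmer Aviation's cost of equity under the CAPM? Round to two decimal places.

19.90%

β_L = β_U × [1 + (1 − t)(D/E)] = 0.818 × [1 + (1 − 0.27) × 1.96]
    = 0.818 × [1 + 0.73 × 1.96] = 0.818 × 2.4308 = 1.9884
MRP = 12.39% − 4.79% = 7.60%
E(R) = R_f + β_L × MRP = 4.79% + 1.9884 × 7.60% = 19.90%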